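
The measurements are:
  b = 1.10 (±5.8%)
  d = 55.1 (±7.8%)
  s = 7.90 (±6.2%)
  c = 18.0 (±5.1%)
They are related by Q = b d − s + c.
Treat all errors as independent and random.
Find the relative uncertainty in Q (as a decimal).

Let p = b·d = 60.6. δp/p = √((1·δb/b)² + (1·δd/d)²) = √(0.00336 + 0.00608) = 0.0972, so δp = 5.89.
Q = p − s + c: δQ = √(δp² + δs² + δc²) = √(34.7 + 0.240 + 0.843) = 5.98
Q = 70.7, so δQ/Q = 5.98/70.7 = 0.0846.

0.0846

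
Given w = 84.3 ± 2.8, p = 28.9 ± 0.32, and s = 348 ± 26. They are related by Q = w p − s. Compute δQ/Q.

0.0427

Let h = w·p = 2440. δh/h = √((1·δw/w)² + (1·δp/p)²) = √(0.00110 + 0.000123) = 0.0350, so δh = 85.3.
Q = h − s: δQ = √(δh² + δs²) = √(7280 + 676) = 89.2
Q = 2090, so δQ/Q = 89.2/2090 = 0.0427.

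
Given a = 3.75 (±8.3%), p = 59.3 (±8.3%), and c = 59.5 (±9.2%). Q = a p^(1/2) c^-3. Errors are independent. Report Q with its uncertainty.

Q is a product of powers, so relative uncertainties combine in quadrature:
  (1·δa/a)² = (1×0.0830)² = 0.00689;  (½·δp/p)² = (0.5×0.0830)² = 0.00172;  (-3·δc/c)² = (-3×0.0920)² = 0.0762
δQ/Q = √(0.0848) = 0.291
Q = 0.000137, so δQ = 0.291 × 0.000137 = 3.99e-05.

(1.37 ± 0.399) × 10^-4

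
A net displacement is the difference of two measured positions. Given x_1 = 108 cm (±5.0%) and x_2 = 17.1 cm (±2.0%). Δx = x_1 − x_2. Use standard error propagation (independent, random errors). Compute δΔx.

5.41 cm

Absolute uncertainties add in quadrature for a linear combination:
  (δx_1)² = 29.2;  (δx_2)² = 0.117
δΔx = √(29.3) = 5.41 cm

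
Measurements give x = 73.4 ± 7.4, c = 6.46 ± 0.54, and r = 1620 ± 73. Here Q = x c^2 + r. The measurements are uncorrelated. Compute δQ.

602

Let p = x·c^2 = 3060. δp/p = √((1·δx/x)² + (2·δc/c)²) = √(0.0102 + 0.0280) = 0.195, so δp = 598.
Q = p + r: δQ = √(δp² + δr²) = √(3.58e+05 + 5330) = 602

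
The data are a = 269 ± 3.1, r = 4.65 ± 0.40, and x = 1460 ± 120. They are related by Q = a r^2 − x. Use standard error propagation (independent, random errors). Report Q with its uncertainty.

4360 ± 1010

Let p = a·r^2 = 5820. δp/p = √((1·δa/a)² + (2·δr/r)²) = √(0.000133 + 0.0296) = 0.172, so δp = 1000.
Q = p − x: δQ = √(δp² + δx²) = √(1.01e+06 + 14400) = 1010
Q = 4360.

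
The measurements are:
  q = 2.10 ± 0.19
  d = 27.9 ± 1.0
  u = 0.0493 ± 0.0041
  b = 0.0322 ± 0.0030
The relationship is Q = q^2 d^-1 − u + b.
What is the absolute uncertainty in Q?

0.0296

Let p = q^2·d^-1 = 0.158. δp/p = √((2·δq/q)² + (-1·δd/d)²) = √(0.0327 + 0.00128) = 0.184, so δp = 0.0292.
Q = p − u + b: δQ = √(δp² + δu² + δb²) = √(0.000850 + 1.68e-05 + 9e-06) = 0.0296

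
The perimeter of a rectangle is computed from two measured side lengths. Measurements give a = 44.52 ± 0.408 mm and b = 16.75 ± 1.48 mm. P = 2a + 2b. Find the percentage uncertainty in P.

2.51%

P is a linear combination, so absolute uncertainties add in quadrature:
  (2·δa)² = 0.666;  (2·δb)² = 8.76
δP = √(9.43) = 3.07 mm
P = 122.5 mm, so δP/P = 3.07/122.5 = 0.0251.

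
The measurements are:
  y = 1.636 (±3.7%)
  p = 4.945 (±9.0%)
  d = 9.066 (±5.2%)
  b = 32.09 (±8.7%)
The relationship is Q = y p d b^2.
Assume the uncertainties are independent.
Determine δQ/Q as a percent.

Since Q is a product/quotient, work with relative uncertainties:
  (1·δy/y)² = (1×0.0370)² = 0.00137;  (1·δp/p)² = (1×0.0900)² = 0.00810;  (1·δd/d)² = (1×0.0520)² = 0.00270;  (2·δb/b)² = (2×0.0870)² = 0.0303
δQ/Q = √(0.0424) = 0.206

20.6%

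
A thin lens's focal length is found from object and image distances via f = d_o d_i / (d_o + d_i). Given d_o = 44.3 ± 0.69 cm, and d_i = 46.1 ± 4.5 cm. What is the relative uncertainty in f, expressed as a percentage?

∂f/∂d_o = (d_i/(d_o+d_i))² = 0.260;  ∂f/∂d_i = (d_o/(d_o+d_i))² = 0.240
δf = √((∂f/∂d_o · δd_o)² + (∂f/∂d_i · δd_i)²) = √(0.0322 + 1.17) = 1.10 cm
f = 22.6 cm, so δf/f = 1.10/22.6 = 0.0485.

4.85%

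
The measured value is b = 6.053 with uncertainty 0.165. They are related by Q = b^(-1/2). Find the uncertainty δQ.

Since Q is a product/quotient, work with relative uncertainties:
  (−½·δb/b)² = (-0.5×0.0273)² = 0.000186
δQ/Q = √(0.000186) = 0.0136
Q = 0.4065, so δQ = 0.0136 × 0.4065 = 0.00554.

0.00554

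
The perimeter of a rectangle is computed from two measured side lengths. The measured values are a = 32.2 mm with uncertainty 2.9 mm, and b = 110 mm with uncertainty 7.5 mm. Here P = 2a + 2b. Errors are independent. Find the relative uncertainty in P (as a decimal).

Absolute uncertainties add in quadrature for a linear combination:
  (2·δa)² = 33.6;  (2·δb)² = 225
δP = √(259) = 16.1 mm
P = 284 mm, so δP/P = 16.1/284 = 0.0565.

0.0565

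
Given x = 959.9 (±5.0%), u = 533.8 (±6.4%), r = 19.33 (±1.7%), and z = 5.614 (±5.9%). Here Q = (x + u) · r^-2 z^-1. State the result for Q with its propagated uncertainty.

0.7121 ± 0.0560

Let w = x + u = 1494. δw = √(δx² + δu²) = √(2300 + 1170) = 58.9, so δw/w = 0.0394.
Q is then a monomial in w, r, z:
δQ/Q = √((δw/w)² + (-2·δr/r)² + (-1·δz/z)²) = √(0.00156 + 0.00116 + 0.00348) = 0.0787
Q = 0.7121, so δQ = 0.0787 × 0.7121 = 0.0560.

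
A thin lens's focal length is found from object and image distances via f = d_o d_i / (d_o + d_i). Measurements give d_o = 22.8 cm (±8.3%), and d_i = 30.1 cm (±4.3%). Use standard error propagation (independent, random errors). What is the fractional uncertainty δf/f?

∂f/∂d_o = (d_i/(d_o+d_i))² = 0.324;  ∂f/∂d_i = (d_o/(d_o+d_i))² = 0.186
δf = √((∂f/∂d_o · δd_o)² + (∂f/∂d_i · δd_i)²) = √(0.375 + 0.0578) = 0.658 cm
f = 13.0 cm, so δf/f = 0.658/13.0 = 0.0507.

0.0507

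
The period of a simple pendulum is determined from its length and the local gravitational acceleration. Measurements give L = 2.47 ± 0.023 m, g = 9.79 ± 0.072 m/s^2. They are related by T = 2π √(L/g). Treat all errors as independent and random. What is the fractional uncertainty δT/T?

0.00593

Since T is a product/quotient, work with relative uncertainties:
  (½·δL/L)² = (0.5×0.00931)² = 2.17e-05;  (−½·δg/g)² = (-0.5×0.00735)² = 1.35e-05
δT/T = √(3.52e-05) = 0.00593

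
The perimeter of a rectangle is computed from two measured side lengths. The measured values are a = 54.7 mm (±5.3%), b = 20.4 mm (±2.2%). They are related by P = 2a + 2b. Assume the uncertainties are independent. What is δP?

5.87 mm

Each term contributes (cᵢ δxᵢ)² to (δP)²:
  (2·δa)² = 33.6;  (2·δb)² = 0.806
δP = √(34.4) = 5.87 mm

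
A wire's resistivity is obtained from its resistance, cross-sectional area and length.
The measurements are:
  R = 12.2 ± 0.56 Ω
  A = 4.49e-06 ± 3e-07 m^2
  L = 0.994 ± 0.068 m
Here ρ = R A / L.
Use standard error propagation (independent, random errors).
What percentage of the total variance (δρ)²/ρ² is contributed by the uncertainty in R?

(δρ/ρ)² = (1·δR/R)² + (1·δA/A)² + (-1·δL/L)²
  R term: (1×0.0459)² = 0.00211
  A term: (1×0.0668)² = 0.00446
  L term: (-1×0.0684)² = 0.00468
Total = 0.0113. Share from R = 0.00211/0.0113 = 0.187.

18.7%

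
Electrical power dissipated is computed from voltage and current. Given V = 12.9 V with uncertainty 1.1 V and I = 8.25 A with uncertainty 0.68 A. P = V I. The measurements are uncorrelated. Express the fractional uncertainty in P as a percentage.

11.9%

Since P is a product/quotient, work with relative uncertainties:
  (1·δV/V)² = (1×0.0853)² = 0.00727;  (1·δI/I)² = (1×0.0824)² = 0.00679
δP/P = √(0.0141) = 0.119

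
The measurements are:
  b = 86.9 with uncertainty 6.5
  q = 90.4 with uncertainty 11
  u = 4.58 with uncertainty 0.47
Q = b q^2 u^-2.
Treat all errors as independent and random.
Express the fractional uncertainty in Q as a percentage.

Since Q is a product/quotient, work with relative uncertainties:
  (1·δb/b)² = (1×0.0748)² = 0.00559;  (2·δq/q)² = (2×0.122)² = 0.0592;  (-2·δu/u)² = (-2×0.103)² = 0.0421
δQ/Q = √(0.107) = 0.327

32.7%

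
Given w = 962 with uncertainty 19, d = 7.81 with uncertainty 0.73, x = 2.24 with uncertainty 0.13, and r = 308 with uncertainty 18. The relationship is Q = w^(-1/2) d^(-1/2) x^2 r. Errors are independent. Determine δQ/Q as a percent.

13.8%

Each factor contributes (exponent × relative error)² to (δQ/Q)²:
  (−½·δw/w)² = (-0.5×0.0198)² = 9.75e-05;  (−½·δd/d)² = (-0.5×0.0935)² = 0.00218;  (2·δx/x)² = (2×0.0580)² = 0.0135;  (1·δr/r)² = (1×0.0584)² = 0.00342
δQ/Q = √(0.0192) = 0.138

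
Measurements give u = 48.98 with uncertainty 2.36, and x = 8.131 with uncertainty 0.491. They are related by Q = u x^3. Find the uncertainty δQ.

4940

Since Q is a product/quotient, work with relative uncertainties:
  (1·δu/u)² = (1×0.0482)² = 0.00232;  (3·δx/x)² = (3×0.0604)² = 0.0328
δQ/Q = √(0.0351) = 0.187
Q = 26330, so δQ = 0.187 × 26330 = 4940.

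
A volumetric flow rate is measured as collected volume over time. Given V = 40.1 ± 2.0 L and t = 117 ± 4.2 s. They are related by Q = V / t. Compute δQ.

0.0211 L/s

Each factor contributes (exponent × relative error)² to (δQ/Q)²:
  (1·δV/V)² = (1×0.0499)² = 0.00249;  (-1·δt/t)² = (-1×0.0359)² = 0.00129
δQ/Q = √(0.00378) = 0.0615
Q = 0.343 L/s, so δQ = 0.0615 × 0.343 = 0.0211 L/s.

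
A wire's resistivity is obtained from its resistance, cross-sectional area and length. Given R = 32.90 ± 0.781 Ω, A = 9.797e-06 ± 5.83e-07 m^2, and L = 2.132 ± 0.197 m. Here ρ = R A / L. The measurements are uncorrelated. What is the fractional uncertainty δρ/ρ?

0.112

ρ is a product of powers, so relative uncertainties combine in quadrature:
  (1·δR/R)² = (1×0.0237)² = 0.000564;  (1·δA/A)² = (1×0.0595)² = 0.00354;  (-1·δL/L)² = (-1×0.0924)² = 0.00854
δρ/ρ = √(0.0126) = 0.112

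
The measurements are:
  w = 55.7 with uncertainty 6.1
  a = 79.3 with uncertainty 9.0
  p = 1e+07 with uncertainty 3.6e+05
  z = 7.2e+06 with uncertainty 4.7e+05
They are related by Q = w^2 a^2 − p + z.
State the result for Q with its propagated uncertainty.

Let h = w^2·a^2 = 1.95e+07. δh/h = √((2·δw/w)² + (2·δa/a)²) = √(0.0480 + 0.0515) = 0.315, so δh = 6.15e+06.
Q = h − p + z: δQ = √(δh² + δp² + δz²) = √(3.79e+13 + 1.3e+11 + 2.21e+11) = 6.18e+06
Q = 1.67e+07.

(1.67 ± 0.618) × 10^7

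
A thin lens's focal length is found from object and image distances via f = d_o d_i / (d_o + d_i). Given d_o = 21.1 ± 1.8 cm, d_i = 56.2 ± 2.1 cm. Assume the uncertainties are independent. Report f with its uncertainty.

∂f/∂d_o = (d_i/(d_o+d_i))² = 0.529;  ∂f/∂d_i = (d_o/(d_o+d_i))² = 0.0745
δf = √((∂f/∂d_o · δd_o)² + (∂f/∂d_i · δd_i)²) = √(0.905 + 0.0245) = 0.964 cm
f = 15.3 cm.

15.3 ± 0.964 cm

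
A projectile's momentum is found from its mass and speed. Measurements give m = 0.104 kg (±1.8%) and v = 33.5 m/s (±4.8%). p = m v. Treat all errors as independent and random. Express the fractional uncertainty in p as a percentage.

5.13%

Since p is a product/quotient, work with relative uncertainties:
  (1·δm/m)² = (1×0.0180)² = 0.000324;  (1·δv/v)² = (1×0.0480)² = 0.00230
δp/p = √(0.00263) = 0.0513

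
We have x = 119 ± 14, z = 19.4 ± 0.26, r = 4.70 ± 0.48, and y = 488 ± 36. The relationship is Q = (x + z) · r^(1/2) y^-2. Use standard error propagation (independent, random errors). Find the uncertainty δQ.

Let u = x + z = 138. δu = √(δx² + δz²) = √(196 + 0.0676) = 14.0, so δu/u = 0.101.
Q is then a monomial in u, r, y:
δQ/Q = √((δu/u)² + (½·δr/r)² + (-2·δy/y)²) = √(0.0102 + 0.00261 + 0.0218) = 0.186
Q = 0.00126, so δQ = 0.186 × 0.00126 = 0.000234.

0.000234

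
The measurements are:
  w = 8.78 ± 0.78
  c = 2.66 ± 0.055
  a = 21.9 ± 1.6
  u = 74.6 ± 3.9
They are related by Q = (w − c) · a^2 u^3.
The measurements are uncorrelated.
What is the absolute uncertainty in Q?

Let h = w − c = 6.12. δh = √(δw² + δc²) = √(0.608 + 0.00302) = 0.782, so δh/h = 0.128.
Q is then a monomial in h, a, u:
δQ/Q = √((δh/h)² + (2·δa/a)² + (3·δu/u)²) = √(0.0163 + 0.0214 + 0.0246) = 0.250
Q = 1.22e+09, so δQ = 0.250 × 1.22e+09 = 3.04e+08.

3.04e+08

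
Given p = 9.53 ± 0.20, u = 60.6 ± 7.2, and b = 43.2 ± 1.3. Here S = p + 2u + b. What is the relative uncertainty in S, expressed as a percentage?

Absolute uncertainties add in quadrature for a linear combination:
  (δp)² = 0.0400;  (2·δu)² = 207;  (δb)² = 1.69
δS = √(209) = 14.5
S = 174, so δS/S = 14.5/174 = 0.0831.

8.31%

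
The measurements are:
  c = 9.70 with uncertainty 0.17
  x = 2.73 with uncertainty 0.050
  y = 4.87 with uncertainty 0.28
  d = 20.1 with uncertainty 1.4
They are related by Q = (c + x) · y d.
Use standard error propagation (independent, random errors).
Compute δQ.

111

Let u = c + x = 12.4. δu = √(δc² + δx²) = √(0.0289 + 0.00250) = 0.177, so δu/u = 0.0143.
Q is then a monomial in u, y, d:
δQ/Q = √((δu/u)² + (1·δy/y)² + (1·δd/d)²) = √(0.000203 + 0.00331 + 0.00485) = 0.0914
Q = 1220, so δQ = 0.0914 × 1220 = 111.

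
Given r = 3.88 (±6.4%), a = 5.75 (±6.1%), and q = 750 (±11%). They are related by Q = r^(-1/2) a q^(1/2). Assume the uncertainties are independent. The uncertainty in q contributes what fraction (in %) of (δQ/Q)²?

38.9%

(δQ/Q)² = (−½·δr/r)² + (1·δa/a)² + (½·δq/q)²
  r term: (-0.5×0.0640)² = 0.00102
  a term: (1×0.0610)² = 0.00372
  q term: (0.5×0.110)² = 0.00302
Total = 0.00777. Share from q = 0.00302/0.00777 = 0.389.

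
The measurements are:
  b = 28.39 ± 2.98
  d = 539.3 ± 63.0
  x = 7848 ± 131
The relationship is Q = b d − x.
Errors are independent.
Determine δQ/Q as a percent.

32.3%

Let p = b·d = 15310. δp/p = √((1·δb/b)² + (1·δd/d)²) = √(0.0110 + 0.0136) = 0.157, so δp = 2400.
Q = p − x: δQ = √(δp² + δx²) = √(5.78e+06 + 17200) = 2410
Q = 7463, so δQ/Q = 2410/7463 = 0.323.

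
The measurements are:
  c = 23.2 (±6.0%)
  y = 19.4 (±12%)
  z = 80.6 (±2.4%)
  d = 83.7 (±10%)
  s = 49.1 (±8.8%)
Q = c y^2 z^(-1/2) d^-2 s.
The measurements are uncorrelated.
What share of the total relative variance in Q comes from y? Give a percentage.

(δQ/Q)² = (1·δc/c)² + (2·δy/y)² + (−½·δz/z)² + (-2·δd/d)² + (1·δs/s)²
  c term: (1×0.0600)² = 0.00360
  y term: (2×0.120)² = 0.0576
  z term: (-0.5×0.0240)² = 0.000144
  d term: (-2×0.100)² = 0.0400
  s term: (1×0.0880)² = 0.00774
Total = 0.109. Share from y = 0.0576/0.109 = 0.528.

52.8%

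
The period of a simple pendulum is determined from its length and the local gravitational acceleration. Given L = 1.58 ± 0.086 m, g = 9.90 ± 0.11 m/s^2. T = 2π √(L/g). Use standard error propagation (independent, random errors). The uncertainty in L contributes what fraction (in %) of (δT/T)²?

96.0%

(δT/T)² = (½·δL/L)² + (−½·δg/g)²
  L term: (0.5×0.0544)² = 0.000741
  g term: (-0.5×0.0111)² = 3.09e-05
Total = 0.000772. Share from L = 0.000741/0.000772 = 0.960.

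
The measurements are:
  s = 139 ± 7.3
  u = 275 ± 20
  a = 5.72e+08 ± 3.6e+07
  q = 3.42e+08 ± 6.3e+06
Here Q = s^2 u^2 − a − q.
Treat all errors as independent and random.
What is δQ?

Let p = s^2·u^2 = 1.46e+09. δp/p = √((2·δs/s)² + (2·δu/u)²) = √(0.0110 + 0.0212) = 0.179, so δp = 2.62e+08.
Q = p − a − q: δQ = √(δp² + δa² + δq²) = √(6.87e+16 + 1.3e+15 + 3.97e+13) = 2.65e+08

2.65e+08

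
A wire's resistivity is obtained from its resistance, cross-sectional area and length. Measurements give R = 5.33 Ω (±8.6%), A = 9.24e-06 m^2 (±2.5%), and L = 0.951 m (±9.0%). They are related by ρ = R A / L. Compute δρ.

6.58e-06 Ω·m

Since ρ is a product/quotient, work with relative uncertainties:
  (1·δR/R)² = (1×0.0860)² = 0.00740;  (1·δA/A)² = (1×0.0250)² = 0.000625;  (-1·δL/L)² = (-1×0.0900)² = 0.00810
δρ/ρ = √(0.0161) = 0.127
ρ = 5.18e-05 Ω·m, so δρ = 0.127 × 5.18e-05 = 6.58e-06 Ω·m.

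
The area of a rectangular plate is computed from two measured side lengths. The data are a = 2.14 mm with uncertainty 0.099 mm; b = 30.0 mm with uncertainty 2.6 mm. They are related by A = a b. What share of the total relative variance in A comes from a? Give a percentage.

22.2%

(δA/A)² = (1·δa/a)² + (1·δb/b)²
  a term: (1×0.0463)² = 0.00214
  b term: (1×0.0867)² = 0.00751
Total = 0.00965. Share from a = 0.00214/0.00965 = 0.222.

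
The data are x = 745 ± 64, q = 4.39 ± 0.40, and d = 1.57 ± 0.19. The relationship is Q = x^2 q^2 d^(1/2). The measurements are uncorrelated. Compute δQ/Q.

Each factor contributes (exponent × relative error)² to (δQ/Q)²:
  (2·δx/x)² = (2×0.0859)² = 0.0295;  (2·δq/q)² = (2×0.0911)² = 0.0332;  (½·δd/d)² = (0.5×0.121)² = 0.00366
δQ/Q = √(0.0664) = 0.258

0.258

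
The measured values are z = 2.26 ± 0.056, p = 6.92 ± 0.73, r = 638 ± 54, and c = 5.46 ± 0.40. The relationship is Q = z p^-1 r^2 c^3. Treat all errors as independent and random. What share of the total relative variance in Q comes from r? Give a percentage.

32.3%

(δQ/Q)² = (1·δz/z)² + (-1·δp/p)² + (2·δr/r)² + (3·δc/c)²
  z term: (1×0.0248)² = 0.000614
  p term: (-1×0.105)² = 0.0111
  r term: (2×0.0846)² = 0.0287
  c term: (3×0.0733)² = 0.0483
Total = 0.0887. Share from r = 0.0287/0.0887 = 0.323.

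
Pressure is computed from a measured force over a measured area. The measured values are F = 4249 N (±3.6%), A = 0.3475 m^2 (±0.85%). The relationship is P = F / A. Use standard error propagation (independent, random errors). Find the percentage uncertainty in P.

3.70%

Products/powers → add relative errors in quadrature, weighted by exponent:
  (1·δF/F)² = (1×0.0360)² = 0.00130;  (-1·δA/A)² = (-1×0.00850)² = 7.23e-05
δP/P = √(0.00137) = 0.0370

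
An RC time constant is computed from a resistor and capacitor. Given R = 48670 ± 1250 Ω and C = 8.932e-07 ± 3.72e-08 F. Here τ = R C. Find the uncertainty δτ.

0.00213 s

Since τ is a product/quotient, work with relative uncertainties:
  (1·δR/R)² = (1×0.0257)² = 0.000660;  (1·δC/C)² = (1×0.0416)² = 0.00173
δτ/τ = √(0.00239) = 0.0489
τ = 0.04347 s, so δτ = 0.0489 × 0.04347 = 0.00213 s.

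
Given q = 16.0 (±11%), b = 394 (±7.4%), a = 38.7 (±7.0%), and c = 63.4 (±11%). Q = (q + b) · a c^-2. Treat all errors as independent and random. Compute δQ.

Let u = q + b = 410. δu = √(δq² + δb²) = √(3.10 + 850) = 29.2, so δu/u = 0.0712.
Q is then a monomial in u, a, c:
δQ/Q = √((δu/u)² + (1·δa/a)² + (-2·δc/c)²) = √(0.00508 + 0.00490 + 0.0484) = 0.242
Q = 3.95, so δQ = 0.242 × 3.95 = 0.954.

0.954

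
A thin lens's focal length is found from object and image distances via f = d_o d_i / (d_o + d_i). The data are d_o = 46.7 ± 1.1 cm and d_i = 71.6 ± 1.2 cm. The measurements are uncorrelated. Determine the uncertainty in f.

∂f/∂d_o = (d_i/(d_o+d_i))² = 0.366;  ∂f/∂d_i = (d_o/(d_o+d_i))² = 0.156
δf = √((∂f/∂d_o · δd_o)² + (∂f/∂d_i · δd_i)²) = √(0.162 + 0.0350) = 0.444 cm

0.444 cm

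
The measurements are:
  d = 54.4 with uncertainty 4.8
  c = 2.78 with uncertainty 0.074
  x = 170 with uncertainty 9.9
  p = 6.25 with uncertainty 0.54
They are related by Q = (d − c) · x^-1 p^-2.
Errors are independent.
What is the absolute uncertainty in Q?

Let u = d − c = 51.6. δu = √(δd² + δc²) = √(23.0 + 0.00548) = 4.80, so δu/u = 0.0930.
Q is then a monomial in u, x, p:
δQ/Q = √((δu/u)² + (-1·δx/x)² + (-2·δp/p)²) = √(0.00865 + 0.00339 + 0.0299) = 0.205
Q = 0.00777, so δQ = 0.205 × 0.00777 = 0.00159.

0.00159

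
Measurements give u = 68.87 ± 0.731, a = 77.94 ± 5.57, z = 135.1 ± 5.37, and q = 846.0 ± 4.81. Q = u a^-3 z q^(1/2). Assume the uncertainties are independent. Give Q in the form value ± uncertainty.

Products/powers → add relative errors in quadrature, weighted by exponent:
  (1·δu/u)² = (1×0.0106)² = 0.000113;  (-3·δa/a)² = (-3×0.0715)² = 0.0460;  (1·δz/z)² = (1×0.0397)² = 0.00158;  (½·δq/q)² = (0.5×0.00569)² = 8.08e-06
δQ/Q = √(0.0477) = 0.218
Q = 0.5716, so δQ = 0.218 × 0.5716 = 0.125.

0.5716 ± 0.125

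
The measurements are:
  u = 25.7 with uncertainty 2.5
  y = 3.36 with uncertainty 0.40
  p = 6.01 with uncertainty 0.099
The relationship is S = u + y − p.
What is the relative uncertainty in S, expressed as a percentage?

11.0%

Sums and differences: (δS)² = Σ (cᵢ δxᵢ)².
  (δu)² = 6.25;  (δy)² = 0.160;  (δp)² = 0.00980
δS = √(6.42) = 2.53
S = 23.1, so δS/S = 2.53/23.1 = 0.110.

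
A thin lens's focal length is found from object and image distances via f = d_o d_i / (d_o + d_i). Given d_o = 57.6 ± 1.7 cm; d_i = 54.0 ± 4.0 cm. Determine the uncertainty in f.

1.14 cm

∂f/∂d_o = (d_i/(d_o+d_i))² = 0.234;  ∂f/∂d_i = (d_o/(d_o+d_i))² = 0.266
δf = √((∂f/∂d_o · δd_o)² + (∂f/∂d_i · δd_i)²) = √(0.158 + 1.14) = 1.14 cm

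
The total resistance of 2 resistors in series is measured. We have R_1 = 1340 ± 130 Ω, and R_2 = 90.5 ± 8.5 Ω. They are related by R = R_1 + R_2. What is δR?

130 Ω

Sums and differences: (δR)² = Σ (cᵢ δxᵢ)².
  (δR_1)² = 16900;  (δR_2)² = 72.2
δR = √(17000) = 130 Ω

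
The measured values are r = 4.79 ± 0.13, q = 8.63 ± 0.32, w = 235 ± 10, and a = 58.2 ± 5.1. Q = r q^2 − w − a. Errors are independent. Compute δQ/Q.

Let p = r·q^2 = 357. δp/p = √((1·δr/r)² + (2·δq/q)²) = √(0.000737 + 0.00550) = 0.0790, so δp = 28.2.
Q = p − w − a: δQ = √(δp² + δw² + δa²) = √(794 + 100 + 26.0) = 30.3
Q = 63.5, so δQ/Q = 30.3/63.5 = 0.477.

0.477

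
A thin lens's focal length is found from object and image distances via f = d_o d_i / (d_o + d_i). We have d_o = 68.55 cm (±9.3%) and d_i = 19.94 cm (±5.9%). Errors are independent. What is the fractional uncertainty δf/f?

0.0503

∂f/∂d_o = (d_i/(d_o+d_i))² = 0.0508;  ∂f/∂d_i = (d_o/(d_o+d_i))² = 0.600
δf = √((∂f/∂d_o · δd_o)² + (∂f/∂d_i · δd_i)²) = √(0.105 + 0.498) = 0.777 cm
f = 15.45 cm, so δf/f = 0.777/15.45 = 0.0503.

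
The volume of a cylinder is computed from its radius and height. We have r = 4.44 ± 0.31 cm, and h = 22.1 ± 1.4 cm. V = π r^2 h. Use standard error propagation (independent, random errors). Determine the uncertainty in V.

210 cm^3

Products/powers → add relative errors in quadrature, weighted by exponent:
  (2·δr/r)² = (2×0.0698)² = 0.0195;  (1·δh/h)² = (1×0.0633)² = 0.00401
δV/V = √(0.0235) = 0.153
V = 1370 cm^3, so δV = 0.153 × 1370 = 210 cm^3.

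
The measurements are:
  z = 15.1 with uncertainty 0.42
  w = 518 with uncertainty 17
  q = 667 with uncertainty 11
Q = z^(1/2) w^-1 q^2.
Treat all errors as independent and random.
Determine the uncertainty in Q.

162

Each factor contributes (exponent × relative error)² to (δQ/Q)²:
  (½·δz/z)² = (0.5×0.0278)² = 0.000193;  (-1·δw/w)² = (-1×0.0328)² = 0.00108;  (2·δq/q)² = (2×0.0165)² = 0.00109
δQ/Q = √(0.00236) = 0.0486
Q = 3340, so δQ = 0.0486 × 3340 = 162.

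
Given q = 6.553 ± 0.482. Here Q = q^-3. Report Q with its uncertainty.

Q ∝ q^-3, so δQ/Q = |-3| · δq/q = 3 × 0.0736 = 0.221.
Q = 0.003554, so δQ = 0.221 × 0.003554 = 0.000784.

0.003554 ± 0.000784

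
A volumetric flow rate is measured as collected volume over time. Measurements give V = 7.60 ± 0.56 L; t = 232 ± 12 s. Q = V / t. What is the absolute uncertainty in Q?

Each factor contributes (exponent × relative error)² to (δQ/Q)²:
  (1·δV/V)² = (1×0.0737)² = 0.00543;  (-1·δt/t)² = (-1×0.0517)² = 0.00268
δQ/Q = √(0.00810) = 0.0900
Q = 0.0328 L/s, so δQ = 0.0900 × 0.0328 = 0.00295 L/s.

0.00295 L/s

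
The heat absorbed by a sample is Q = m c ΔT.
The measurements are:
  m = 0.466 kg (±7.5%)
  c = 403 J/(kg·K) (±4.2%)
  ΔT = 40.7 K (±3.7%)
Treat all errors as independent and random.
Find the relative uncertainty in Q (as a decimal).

Relative error in a monomial: (δQ/Q)² = Σ (nᵢ · δxᵢ/xᵢ)².
  (1·δm/m)² = (1×0.0750)² = 0.00562;  (1·δc/c)² = (1×0.0420)² = 0.00176;  (1·δΔT/ΔT)² = (1×0.0370)² = 0.00137
δQ/Q = √(0.00876) = 0.0936

0.0936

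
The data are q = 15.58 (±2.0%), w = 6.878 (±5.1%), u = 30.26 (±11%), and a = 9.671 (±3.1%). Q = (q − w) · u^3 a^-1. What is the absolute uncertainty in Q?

Let h = q − w = 8.702. δh = √(δq² + δw²) = √(0.0971 + 0.123) = 0.469, so δh/h = 0.0539.
Q is then a monomial in h, u, a:
δQ/Q = √((δh/h)² + (3·δu/u)² + (-1·δa/a)²) = √(0.00291 + 0.109 + 0.000961) = 0.336
Q = 24930, so δQ = 0.336 × 24930 = 8370.

8370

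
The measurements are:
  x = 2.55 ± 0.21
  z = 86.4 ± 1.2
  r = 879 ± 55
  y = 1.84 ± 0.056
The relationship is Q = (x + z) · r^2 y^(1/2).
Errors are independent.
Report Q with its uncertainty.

(9.32 ± 1.18) × 10^7

Let u = x + z = 89.0. δu = √(δx² + δz²) = √(0.0441 + 1.44) = 1.22, so δu/u = 0.0137.
Q is then a monomial in u, r, y:
δQ/Q = √((δu/u)² + (2·δr/r)² + (½·δy/y)²) = √(0.000188 + 0.0157 + 0.000232) = 0.127
Q = 9.32e+07, so δQ = 0.127 × 9.32e+07 = 1.18e+07.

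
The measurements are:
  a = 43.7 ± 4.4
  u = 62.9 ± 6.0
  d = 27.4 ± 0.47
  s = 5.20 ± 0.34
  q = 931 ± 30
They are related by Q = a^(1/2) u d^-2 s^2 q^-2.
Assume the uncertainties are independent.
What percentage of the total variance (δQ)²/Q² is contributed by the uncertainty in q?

(δQ/Q)² = (½·δa/a)² + (1·δu/u)² + (-2·δd/d)² + (2·δs/s)² + (-2·δq/q)²
  a term: (0.5×0.101)² = 0.00253
  u term: (1×0.0954)² = 0.00910
  d term: (-2×0.0172)² = 0.00118
  s term: (2×0.0654)² = 0.0171
  q term: (-2×0.0322)² = 0.00415
Total = 0.0341. Share from q = 0.00415/0.0341 = 0.122.

12.2%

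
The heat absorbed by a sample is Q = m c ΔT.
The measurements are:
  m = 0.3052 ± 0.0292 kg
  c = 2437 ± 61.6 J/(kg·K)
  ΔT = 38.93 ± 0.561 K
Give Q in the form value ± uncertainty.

Products/powers → add relative errors in quadrature, weighted by exponent:
  (1·δm/m)² = (1×0.0957)² = 0.00915;  (1·δc/c)² = (1×0.0253)² = 0.000639;  (1·δΔT/ΔT)² = (1×0.0144)² = 0.000208
δQ/Q = √(0.0100) = 0.100
Q = 28960 J, so δQ = 0.100 × 28960 = 2900 J.

28960 ± 2900 J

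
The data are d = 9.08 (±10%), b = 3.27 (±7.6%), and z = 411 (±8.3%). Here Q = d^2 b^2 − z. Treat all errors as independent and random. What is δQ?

Let p = d^2·b^2 = 882. δp/p = √((2·δd/d)² + (2·δb/b)²) = √(0.0400 + 0.0231) = 0.251, so δp = 221.
Q = p − z: δQ = √(δp² + δz²) = √(49000 + 1160) = 224

224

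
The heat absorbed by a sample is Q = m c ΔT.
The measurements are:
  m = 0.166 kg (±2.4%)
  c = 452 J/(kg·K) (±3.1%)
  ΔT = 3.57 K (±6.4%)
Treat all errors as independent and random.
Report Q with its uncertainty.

268 ± 20.1 J

Each factor contributes (exponent × relative error)² to (δQ/Q)²:
  (1·δm/m)² = (1×0.0240)² = 0.000576;  (1·δc/c)² = (1×0.0310)² = 0.000961;  (1·δΔT/ΔT)² = (1×0.0640)² = 0.00410
δQ/Q = √(0.00563) = 0.0751
Q = 268 J, so δQ = 0.0751 × 268 = 20.1 J.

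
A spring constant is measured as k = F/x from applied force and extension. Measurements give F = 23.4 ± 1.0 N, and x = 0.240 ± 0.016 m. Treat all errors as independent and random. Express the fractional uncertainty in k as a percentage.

Each factor contributes (exponent × relative error)² to (δk/k)²:
  (1·δF/F)² = (1×0.0427)² = 0.00183;  (-1·δx/x)² = (-1×0.0667)² = 0.00444
δk/k = √(0.00627) = 0.0792

7.92%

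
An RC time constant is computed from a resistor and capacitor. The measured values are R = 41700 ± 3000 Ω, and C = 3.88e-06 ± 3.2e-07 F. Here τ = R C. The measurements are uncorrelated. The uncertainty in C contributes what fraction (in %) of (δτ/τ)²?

(δτ/τ)² = (1·δR/R)² + (1·δC/C)²
  R term: (1×0.0719)² = 0.00518
  C term: (1×0.0825)² = 0.00680
Total = 0.0120. Share from C = 0.00680/0.0120 = 0.568.

56.8%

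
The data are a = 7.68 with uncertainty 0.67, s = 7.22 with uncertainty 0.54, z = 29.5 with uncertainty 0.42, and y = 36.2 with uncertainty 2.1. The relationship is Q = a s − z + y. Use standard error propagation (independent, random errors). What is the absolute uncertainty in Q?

6.72

Let p = a·s = 55.4. δp/p = √((1·δa/a)² + (1·δs/s)²) = √(0.00761 + 0.00559) = 0.115, so δp = 6.37.
Q = p − z + y: δQ = √(δp² + δz² + δy²) = √(40.6 + 0.176 + 4.41) = 6.72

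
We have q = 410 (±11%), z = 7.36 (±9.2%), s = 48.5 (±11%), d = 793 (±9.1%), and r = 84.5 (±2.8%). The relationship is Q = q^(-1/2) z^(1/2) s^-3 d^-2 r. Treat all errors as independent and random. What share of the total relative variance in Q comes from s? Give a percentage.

73.6%

(δQ/Q)² = (−½·δq/q)² + (½·δz/z)² + (-3·δs/s)² + (-2·δd/d)² + (1·δr/r)²
  q term: (-0.5×0.110)² = 0.00302
  z term: (0.5×0.0920)² = 0.00212
  s term: (-3×0.110)² = 0.109
  d term: (-2×0.0910)² = 0.0331
  r term: (1×0.0280)² = 0.000784
Total = 0.148. Share from s = 0.109/0.148 = 0.736.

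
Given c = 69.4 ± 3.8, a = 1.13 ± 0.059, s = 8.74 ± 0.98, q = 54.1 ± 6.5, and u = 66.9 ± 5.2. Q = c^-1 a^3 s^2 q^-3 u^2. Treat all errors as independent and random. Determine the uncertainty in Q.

0.0216

Products/powers → add relative errors in quadrature, weighted by exponent:
  (-1·δc/c)² = (-1×0.0548)² = 0.00300;  (3·δa/a)² = (3×0.0522)² = 0.0245;  (2·δs/s)² = (2×0.112)² = 0.0503;  (-3·δq/q)² = (-3×0.120)² = 0.130;  (2·δu/u)² = (2×0.0777)² = 0.0242
δQ/Q = √(0.232) = 0.482
Q = 0.0449, so δQ = 0.482 × 0.0449 = 0.0216.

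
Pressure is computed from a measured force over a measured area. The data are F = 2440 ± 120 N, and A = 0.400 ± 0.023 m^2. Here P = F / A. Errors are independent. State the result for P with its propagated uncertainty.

Products/powers → add relative errors in quadrature, weighted by exponent:
  (1·δF/F)² = (1×0.0492)² = 0.00242;  (-1·δA/A)² = (-1×0.0575)² = 0.00331
δP/P = √(0.00572) = 0.0757
P = 6100 Pa, so δP = 0.0757 × 6100 = 462 Pa.

6100 ± 462 Pa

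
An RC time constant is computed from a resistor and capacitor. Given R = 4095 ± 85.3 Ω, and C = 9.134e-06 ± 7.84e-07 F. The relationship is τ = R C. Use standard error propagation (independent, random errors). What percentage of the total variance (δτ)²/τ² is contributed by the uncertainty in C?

(δτ/τ)² = (1·δR/R)² + (1·δC/C)²
  R term: (1×0.0208)² = 0.000434
  C term: (1×0.0858)² = 0.00737
Total = 0.00780. Share from C = 0.00737/0.00780 = 0.944.

94.4%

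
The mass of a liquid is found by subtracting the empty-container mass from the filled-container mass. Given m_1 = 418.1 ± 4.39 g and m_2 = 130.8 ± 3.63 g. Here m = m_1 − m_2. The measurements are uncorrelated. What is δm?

5.70 g

Sums and differences: (δm)² = Σ (cᵢ δxᵢ)².
  (δm_1)² = 19.3;  (δm_2)² = 13.2
δm = √(32.4) = 5.70 g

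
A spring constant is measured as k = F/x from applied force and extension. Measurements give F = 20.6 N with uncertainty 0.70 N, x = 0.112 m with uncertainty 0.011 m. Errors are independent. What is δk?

Since k is a product/quotient, work with relative uncertainties:
  (1·δF/F)² = (1×0.0340)² = 0.00115;  (-1·δx/x)² = (-1×0.0982)² = 0.00965
δk/k = √(0.0108) = 0.104
k = 184 N/m, so δk = 0.104 × 184 = 19.1 N/m.

19.1 N/m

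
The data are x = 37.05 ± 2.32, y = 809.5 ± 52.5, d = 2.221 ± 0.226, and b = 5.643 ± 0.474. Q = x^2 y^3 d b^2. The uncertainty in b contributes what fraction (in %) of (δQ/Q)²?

(δQ/Q)² = (2·δx/x)² + (3·δy/y)² + (1·δd/d)² + (2·δb/b)²
  x term: (2×0.0626)² = 0.0157
  y term: (3×0.0649)² = 0.0379
  d term: (1×0.102)² = 0.0104
  b term: (2×0.0840)² = 0.0282
Total = 0.0921. Share from b = 0.0282/0.0921 = 0.306.

30.6%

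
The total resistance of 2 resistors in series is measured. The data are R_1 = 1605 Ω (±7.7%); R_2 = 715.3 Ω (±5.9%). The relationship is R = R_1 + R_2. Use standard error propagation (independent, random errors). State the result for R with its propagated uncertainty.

2320 ± 131 Ω

Each term contributes (cᵢ δxᵢ)² to (δR)²:
  (δR_1)² = 15300;  (δR_2)² = 1780
δR = √(17100) = 131 Ω
R = 2320 Ω.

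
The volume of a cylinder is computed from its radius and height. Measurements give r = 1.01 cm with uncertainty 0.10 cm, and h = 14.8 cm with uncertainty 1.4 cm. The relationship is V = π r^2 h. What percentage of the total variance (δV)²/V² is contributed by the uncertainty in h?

18.6%

(δV/V)² = (2·δr/r)² + (1·δh/h)²
  r term: (2×0.0990)² = 0.0392
  h term: (1×0.0946)² = 0.00895
Total = 0.0482. Share from h = 0.00895/0.0482 = 0.186.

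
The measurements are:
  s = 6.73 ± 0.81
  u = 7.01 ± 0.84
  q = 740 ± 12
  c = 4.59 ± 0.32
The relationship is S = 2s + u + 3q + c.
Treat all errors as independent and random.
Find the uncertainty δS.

For a sum/difference, combine absolute errors in quadrature:
  (2·δs)² = 2.62;  (δu)² = 0.706;  (3·δq)² = 1300;  (δc)² = 0.102
δS = √(1300) = 36.0

36.0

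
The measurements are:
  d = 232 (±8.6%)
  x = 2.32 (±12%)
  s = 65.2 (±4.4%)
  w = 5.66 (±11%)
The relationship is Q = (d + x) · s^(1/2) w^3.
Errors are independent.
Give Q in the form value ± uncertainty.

Let u = d + x = 234. δu = √(δd² + δx²) = √(398 + 0.0775) = 20.0, so δu/u = 0.0852.
Q is then a monomial in u, s, w:
δQ/Q = √((δu/u)² + (½·δs/s)² + (3·δw/w)²) = √(0.00725 + 0.000484 + 0.109) = 0.342
Q = 3.43e+05, so δQ = 0.342 × 3.43e+05 = 1.17e+05.

(3.43 ± 1.17) × 10^5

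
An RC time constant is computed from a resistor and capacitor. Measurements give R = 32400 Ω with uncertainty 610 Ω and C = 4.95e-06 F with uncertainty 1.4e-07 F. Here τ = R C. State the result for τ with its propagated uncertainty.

0.160 ± 0.00545 s

Each factor contributes (exponent × relative error)² to (δτ/τ)²:
  (1·δR/R)² = (1×0.0188)² = 0.000354;  (1·δC/C)² = (1×0.0283)² = 0.000800
δτ/τ = √(0.00115) = 0.0340
τ = 0.160 s, so δτ = 0.0340 × 0.160 = 0.00545 s.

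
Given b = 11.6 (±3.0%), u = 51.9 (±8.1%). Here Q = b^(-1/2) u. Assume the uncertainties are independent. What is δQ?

Q is a product of powers, so relative uncertainties combine in quadrature:
  (−½·δb/b)² = (-0.5×0.0300)² = 0.000225;  (1·δu/u)² = (1×0.0810)² = 0.00656
δQ/Q = √(0.00679) = 0.0824
Q = 15.2, so δQ = 0.0824 × 15.2 = 1.26.

1.26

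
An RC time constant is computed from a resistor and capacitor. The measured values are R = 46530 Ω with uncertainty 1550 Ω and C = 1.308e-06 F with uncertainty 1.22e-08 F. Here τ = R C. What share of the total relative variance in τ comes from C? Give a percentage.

(δτ/τ)² = (1·δR/R)² + (1·δC/C)²
  R term: (1×0.0333)² = 0.00111
  C term: (1×0.00933)² = 8.7e-05
Total = 0.00120. Share from C = 8.7e-05/0.00120 = 0.0727.

7.27%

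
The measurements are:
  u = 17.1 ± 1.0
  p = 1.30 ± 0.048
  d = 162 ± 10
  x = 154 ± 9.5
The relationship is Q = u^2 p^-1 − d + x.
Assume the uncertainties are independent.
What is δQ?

Let w = u^2·p^-1 = 225. δw/w = √((2·δu/u)² + (-1·δp/p)²) = √(0.0137 + 0.00136) = 0.123, so δw = 27.6.
Q = w − d + x: δQ = √(δw² + δd² + δx²) = √(761 + 100 + 90.2) = 30.8

30.8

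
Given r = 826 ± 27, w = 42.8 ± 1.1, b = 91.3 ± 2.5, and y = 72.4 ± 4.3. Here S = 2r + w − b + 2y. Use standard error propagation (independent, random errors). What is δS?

54.7

Sums and differences: (δS)² = Σ (cᵢ δxᵢ)².
  (2·δr)² = 2920;  (δw)² = 1.21;  (δb)² = 6.25;  (2·δy)² = 74.0
δS = √(3000) = 54.7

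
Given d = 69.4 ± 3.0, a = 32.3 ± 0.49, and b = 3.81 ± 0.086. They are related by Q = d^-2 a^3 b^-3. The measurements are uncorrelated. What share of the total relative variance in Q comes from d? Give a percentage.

(δQ/Q)² = (-2·δd/d)² + (3·δa/a)² + (-3·δb/b)²
  d term: (-2×0.0432)² = 0.00747
  a term: (3×0.0152)² = 0.00207
  b term: (-3×0.0226)² = 0.00459
Total = 0.0141. Share from d = 0.00747/0.0141 = 0.529.

52.9%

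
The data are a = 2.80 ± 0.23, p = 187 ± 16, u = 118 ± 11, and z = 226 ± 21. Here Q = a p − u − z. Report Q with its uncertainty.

Let w = a·p = 524. δw/w = √((1·δa/a)² + (1·δp/p)²) = √(0.00675 + 0.00732) = 0.119, so δw = 62.1.
Q = w − u − z: δQ = √(δw² + δu² + δz²) = √(3860 + 121 + 441) = 66.5
Q = 180.

180 ± 66.5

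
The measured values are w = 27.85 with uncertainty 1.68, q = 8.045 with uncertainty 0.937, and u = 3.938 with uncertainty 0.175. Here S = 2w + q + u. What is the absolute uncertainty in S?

Sums and differences: (δS)² = Σ (cᵢ δxᵢ)².
  (2·δw)² = 11.3;  (δq)² = 0.878;  (δu)² = 0.0306
δS = √(12.2) = 3.49

3.49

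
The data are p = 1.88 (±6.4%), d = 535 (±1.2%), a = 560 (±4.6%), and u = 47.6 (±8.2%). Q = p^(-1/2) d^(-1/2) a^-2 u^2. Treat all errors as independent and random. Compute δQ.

Products/powers → add relative errors in quadrature, weighted by exponent:
  (−½·δp/p)² = (-0.5×0.0640)² = 0.00102;  (−½·δd/d)² = (-0.5×0.0120)² = 3.6e-05;  (-2·δa/a)² = (-2×0.0460)² = 0.00846;  (2·δu/u)² = (2×0.0820)² = 0.0269
δQ/Q = √(0.0364) = 0.191
Q = 0.000228, so δQ = 0.191 × 0.000228 = 4.35e-05.

4.35e-05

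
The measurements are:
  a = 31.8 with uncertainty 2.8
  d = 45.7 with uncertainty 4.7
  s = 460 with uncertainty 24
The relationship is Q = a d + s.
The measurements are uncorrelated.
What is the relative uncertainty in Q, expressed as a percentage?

10.4%

Let p = a·d = 1450. δp/p = √((1·δa/a)² + (1·δd/d)²) = √(0.00775 + 0.0106) = 0.135, so δp = 197.
Q = p + s: δQ = √(δp² + δs²) = √(38700 + 576) = 198
Q = 1910, so δQ/Q = 198/1910 = 0.104.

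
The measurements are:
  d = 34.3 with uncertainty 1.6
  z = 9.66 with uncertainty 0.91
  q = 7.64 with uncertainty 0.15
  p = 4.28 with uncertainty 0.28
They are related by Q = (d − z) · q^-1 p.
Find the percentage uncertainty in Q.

10.1%

Let u = d − z = 24.6. δu = √(δd² + δz²) = √(2.56 + 0.828) = 1.84, so δu/u = 0.0747.
Q is then a monomial in u, q, p:
δQ/Q = √((δu/u)² + (-1·δq/q)² + (1·δp/p)²) = √(0.00558 + 0.000385 + 0.00428) = 0.101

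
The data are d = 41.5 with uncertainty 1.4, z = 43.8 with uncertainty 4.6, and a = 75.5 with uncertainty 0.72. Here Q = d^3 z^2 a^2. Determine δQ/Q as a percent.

23.4%

Q is a product of powers, so relative uncertainties combine in quadrature:
  (3·δd/d)² = (3×0.0337)² = 0.0102;  (2·δz/z)² = (2×0.105)² = 0.0441;  (2·δa/a)² = (2×0.00954)² = 0.000364
δQ/Q = √(0.0547) = 0.234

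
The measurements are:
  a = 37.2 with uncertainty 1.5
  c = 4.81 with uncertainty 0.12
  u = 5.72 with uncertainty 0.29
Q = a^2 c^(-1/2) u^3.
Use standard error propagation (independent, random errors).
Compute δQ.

20400

Q is a product of powers, so relative uncertainties combine in quadrature:
  (2·δa/a)² = (2×0.0403)² = 0.00650;  (−½·δc/c)² = (-0.5×0.0249)² = 0.000156;  (3·δu/u)² = (3×0.0507)² = 0.0231
δQ/Q = √(0.0298) = 0.173
Q = 1.18e+05, so δQ = 0.173 × 1.18e+05 = 20400.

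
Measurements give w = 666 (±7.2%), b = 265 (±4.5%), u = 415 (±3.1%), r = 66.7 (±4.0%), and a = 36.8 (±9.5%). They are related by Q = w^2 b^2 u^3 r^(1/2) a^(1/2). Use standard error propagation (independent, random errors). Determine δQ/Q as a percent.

20.0%

For a monomial Q ∝ w^2, b^2, u^3, r^(1/2), a^(1/2), fractional errors add in quadrature:
  (2·δw/w)² = (2×0.0720)² = 0.0207;  (2·δb/b)² = (2×0.0450)² = 0.00810;  (3·δu/u)² = (3×0.0310)² = 0.00865;  (½·δr/r)² = (0.5×0.0400)² = 0.000400;  (½·δa/a)² = (0.5×0.0950)² = 0.00226
δQ/Q = √(0.0401) = 0.200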